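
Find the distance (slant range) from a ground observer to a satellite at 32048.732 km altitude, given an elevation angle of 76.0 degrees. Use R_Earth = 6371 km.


h = 32048.732 km, el = 76.0 deg
d = -R_E*sin(el) + sqrt((R_E*sin(el))^2 + 2*R_E*h + h^2)
d = -6371.0000*sin(1.3265) + sqrt((6371.0000*0.9702957)^2 + 2*6371.0000*32048.732 + 32048.732^2)
d = 32207.0496 km

32207.0496 km


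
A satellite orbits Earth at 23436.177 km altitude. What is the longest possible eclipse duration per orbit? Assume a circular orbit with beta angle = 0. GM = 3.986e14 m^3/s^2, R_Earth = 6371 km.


r = 29807.1770 km
T = 853.5741 min
Eclipse fraction = arcsin(R_E/r)/pi = arcsin(6371.0000/29807.1770)/pi
= arcsin(0.2137405)/pi = 0.06856469
Eclipse duration = 0.06856469 * 853.5741 = 58.5250 min

58.5250 minutes


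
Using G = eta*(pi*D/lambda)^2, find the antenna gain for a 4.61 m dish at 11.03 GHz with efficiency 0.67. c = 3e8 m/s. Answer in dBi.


lambda = c/f = 3e8 / 1.103e+10 = 0.02719855 m
G = eta*(pi*D/lambda)^2 = 0.67*(pi*4.61/0.02719855)^2
G = 189969.9526 (linear)
G = 10*log10(189969.9526) = 52.7868 dBi

52.7868 dBi


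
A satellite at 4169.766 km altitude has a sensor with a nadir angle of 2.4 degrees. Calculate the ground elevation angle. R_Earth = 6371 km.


r = R_E + alt = 10540.7660 km
Law of sines in the satellite / Earth-center / ground-point triangle:
  sin(nadir)/R_E = sin(90 + el)/r  =>  cos(el) = (r/R_E)*sin(nadir)
cos(el) = (10540.7660 / 6371.0000) * sin(2.4 deg) = 0.06928292
el = arccos(0.06928292) = 86.0272 deg
(Earth-central angle = 90 - nadir - el = 1.5728 deg)

86.0272 degrees


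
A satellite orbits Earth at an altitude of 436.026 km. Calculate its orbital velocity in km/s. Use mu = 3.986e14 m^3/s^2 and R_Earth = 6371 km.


r = R_E + alt = 6371.0 + 436.026 = 6807.0260 km = 6.807026e+06 m
v = sqrt(mu/r) = sqrt(3.986e14 / 6.807026e+06) = 7652.2640 m/s = 7.6523 km/s

7.6523 km/s


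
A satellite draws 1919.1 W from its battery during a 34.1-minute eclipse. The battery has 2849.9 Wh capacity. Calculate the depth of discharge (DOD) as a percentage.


E_used = P * t / 60 = 1919.1 * 34.1 / 60 = 1090.6885 Wh
DOD = E_used / E_total * 100 = 1090.6885 / 2849.9 * 100
DOD = 38.2711 %

38.2711 %


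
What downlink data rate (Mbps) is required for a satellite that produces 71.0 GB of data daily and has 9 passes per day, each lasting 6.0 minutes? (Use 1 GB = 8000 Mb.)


total contact time = 9 * 6.0 * 60 = 3240.0000 s
data = 71.0 GB = 568000.0000 Mb
rate = 568000.0000 / 3240.0000 = 175.3086 Mbps

175.3086 Mbps


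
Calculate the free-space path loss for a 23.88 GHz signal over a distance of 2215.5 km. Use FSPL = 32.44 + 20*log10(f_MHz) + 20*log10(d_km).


f = 23.88 GHz = 23880.0000 MHz
d = 2215.5 km
FSPL = 32.44 + 20*log10(23880.0000) + 20*log10(2215.5)
FSPL = 32.44 + 87.5607 + 66.9094
FSPL = 186.9101 dB

186.9101 dB


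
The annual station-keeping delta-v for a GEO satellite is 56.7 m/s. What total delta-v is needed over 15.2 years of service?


dV = rate * years = 56.7 * 15.2
dV = 861.8400 m/s

861.8400 m/s


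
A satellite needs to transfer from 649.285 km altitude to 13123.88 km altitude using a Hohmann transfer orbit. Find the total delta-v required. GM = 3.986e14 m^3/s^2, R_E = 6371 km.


r1 = 7020.2850 km = 7.020285e+06 m
r2 = 19494.8800 km = 1.949488e+07 m
dv1 = sqrt(mu/r1)*(sqrt(2*r2/(r1+r2)) - 1) = 1602.1925 m/s
dv2 = sqrt(mu/r2)*(1 - sqrt(2*r1/(r1+r2))) = 1231.3320 m/s
total dv = |dv1| + |dv2| = 1602.1925 + 1231.3320 = 2833.5246 m/s = 2.8335 km/s

2.8335 km/s


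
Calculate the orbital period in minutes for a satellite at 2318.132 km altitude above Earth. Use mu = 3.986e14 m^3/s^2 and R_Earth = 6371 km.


r = 8689.1320 km = 8.689132e+06 m
T = 2*pi*sqrt(r^3/mu) = 2*pi*sqrt(6.5603828e+20 / 3.986e14)
T = 8060.7567 s = 134.3459 min

134.3459 minutes


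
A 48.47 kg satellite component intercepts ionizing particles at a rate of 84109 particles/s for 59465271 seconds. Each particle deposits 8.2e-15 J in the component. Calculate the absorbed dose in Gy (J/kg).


Total energy deposited = rate * time * E_per
  = 84109 * 59465271 * 8.2e-15 = 0.04101283 J
Dose = E_total / mass = 0.04101283 / 48.47
Dose = 8.4614873e-04 Gy

8.4615e-04 Gy


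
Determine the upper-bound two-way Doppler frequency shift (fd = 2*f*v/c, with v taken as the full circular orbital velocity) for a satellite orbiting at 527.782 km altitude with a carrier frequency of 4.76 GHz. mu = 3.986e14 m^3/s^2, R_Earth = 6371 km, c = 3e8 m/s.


r = 6.898782e+06 m
v = sqrt(mu/r) = 7601.2048 m/s (worst-case radial velocity)
f = 4.76 GHz = 4.76e+09 Hz
fd = 2*f*v/c = 2*4.76e+09*7601.2048/3.0e+08
fd = 241211.5670 Hz

241211.5670 Hz


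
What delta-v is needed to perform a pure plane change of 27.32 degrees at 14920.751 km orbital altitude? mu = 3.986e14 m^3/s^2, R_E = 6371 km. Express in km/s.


r = 21291.7510 km = 2.1291751e+07 m
V = sqrt(mu/r) = 4326.7615 m/s
di = 27.32 deg = 0.476824 rad
dV = 2*V*sin(di/2) = 2*4326.7615*sin(0.238412)
dV = 2043.6144 m/s = 2.0436 km/s

2.0436 km/s


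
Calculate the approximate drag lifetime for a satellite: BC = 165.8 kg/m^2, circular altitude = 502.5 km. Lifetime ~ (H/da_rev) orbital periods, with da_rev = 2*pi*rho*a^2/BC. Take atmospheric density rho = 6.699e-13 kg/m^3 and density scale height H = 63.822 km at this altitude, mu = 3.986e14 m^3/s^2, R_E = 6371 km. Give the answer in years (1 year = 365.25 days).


a = R_E + alt = 6873.5000 km = 6.8735e+06 m
da_rev = 2*pi*rho*a^2/BC = 2*pi*6.699e-13*(6.8735e+06)^2/165.8 = 1.199392 m per revolution
N = H/da_rev = 63822.0000 m / 1.199392 m = 53211.9551 revolutions
P = 2*pi*sqrt(a^3/mu) = 5671.2413 s
lifetime = N*P = 53211.9551 * 5671.2413 = 3.0177784e+08 s = 3492.7990 days
years = 3492.7990 / 365.25 = 9.5628 years

9.5628 years


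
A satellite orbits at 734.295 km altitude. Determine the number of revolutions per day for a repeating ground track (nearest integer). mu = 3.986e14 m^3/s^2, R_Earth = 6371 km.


r = 7.105295e+06 m
T = 2*pi*sqrt(r^3/mu) = 5960.5233 s = 99.3421 min
revs/day = 1440 / 99.3421 = 14.4954
Rounded: 14 revolutions per day

14 revolutions per day


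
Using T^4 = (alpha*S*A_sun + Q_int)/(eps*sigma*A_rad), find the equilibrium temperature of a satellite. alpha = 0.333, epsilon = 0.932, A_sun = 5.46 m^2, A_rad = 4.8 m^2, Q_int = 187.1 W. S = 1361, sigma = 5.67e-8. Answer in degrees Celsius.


Numerator = alpha*S*A_sun + Q_int = 0.333*1361*5.46 + 187.1 = 2661.6430 W
Denominator = eps*sigma*A_rad = 0.932*5.67e-8*4.8 = 2.5365312e-07 W/K^4
T^4 = 1.049324e+10 K^4
T = 320.0571 K = 46.9071 C

46.9071 degrees Celsius


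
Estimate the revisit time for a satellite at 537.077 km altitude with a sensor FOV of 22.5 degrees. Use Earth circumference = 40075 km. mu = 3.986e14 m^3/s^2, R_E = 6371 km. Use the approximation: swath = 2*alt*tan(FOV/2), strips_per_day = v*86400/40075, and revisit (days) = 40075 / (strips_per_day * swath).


swath = 2*537.077*tan(0.1963495) = 213.6625 km
v = sqrt(mu/r) = 7596.0893 m/s = 7.5961 km/s
strips/day = v*86400/40075 = 7.5961*86400/40075 = 16.3768
coverage/day = strips * swath = 16.3768 * 213.6625 = 3499.1182 km
revisit = 40075 / 3499.1182 = 11.4529 days

11.4529 days


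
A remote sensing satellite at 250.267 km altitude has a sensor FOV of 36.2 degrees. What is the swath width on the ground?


FOV = 36.2 deg = 0.6318092 rad
swath = 2 * alt * tan(FOV/2) = 2 * 250.267 * tan(0.3159046)
swath = 2 * 250.267 * 0.3268504
swath = 163.5997 km

163.5997 km


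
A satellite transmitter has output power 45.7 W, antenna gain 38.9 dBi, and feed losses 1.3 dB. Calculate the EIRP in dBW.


Pt = 45.7 W = 16.5992 dBW
EIRP = Pt_dBW + Gt - losses = 16.5992 + 38.9 - 1.3 = 54.1992 dBW

54.1992 dBW


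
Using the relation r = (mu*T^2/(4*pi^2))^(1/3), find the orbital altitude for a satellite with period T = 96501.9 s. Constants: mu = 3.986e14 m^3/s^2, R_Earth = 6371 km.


T = 96501.9 s
r = (mu*T^2/(4*pi^2))^(1/3) = (3.986e14 * 96501.9^2 / (4*pi^2))^(1/3)
r = 4.5472597e+07 m = 45472.5974 km
alt = r - R_E = 45472.5974 - 6371 = 39101.5974 km

39101.5974 km


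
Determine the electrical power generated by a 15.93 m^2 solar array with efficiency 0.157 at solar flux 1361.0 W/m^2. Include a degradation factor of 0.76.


P = area * eta * S * degradation
P = 15.93 * 0.157 * 1361.0 * 0.76
P = 2586.9447 W

2586.9447 W


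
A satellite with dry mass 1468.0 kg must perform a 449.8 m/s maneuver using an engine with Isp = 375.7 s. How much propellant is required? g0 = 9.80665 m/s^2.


ve = Isp * g0 = 375.7 * 9.80665 = 3684.358405 m/s
mass ratio = exp(dv/ve) = exp(449.8/3684.358405) = 1.12984863
m_prop = m_dry * (mr - 1) = 1468.0 * (1.12984863 - 1)
m_prop = 190.6178 kg

190.6178 kg


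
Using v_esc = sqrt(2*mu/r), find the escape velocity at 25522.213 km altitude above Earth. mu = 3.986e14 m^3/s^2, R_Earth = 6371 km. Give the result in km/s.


r = 6371.0 + 25522.213 = 31893.2130 km = 3.1893213e+07 m
v_esc = sqrt(2*mu/r) = sqrt(2*3.986e14 / 3.1893213e+07)
v_esc = 4999.5914 m/s = 4.9996 km/s

4.9996 km/s


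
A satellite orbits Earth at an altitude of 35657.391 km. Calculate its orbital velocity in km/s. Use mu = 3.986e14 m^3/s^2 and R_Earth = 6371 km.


r = R_E + alt = 6371.0 + 35657.391 = 42028.3910 km = 4.2028391e+07 m
v = sqrt(mu/r) = sqrt(3.986e14 / 4.2028391e+07) = 3079.6209 m/s = 3.0796 km/s

3.0796 km/s


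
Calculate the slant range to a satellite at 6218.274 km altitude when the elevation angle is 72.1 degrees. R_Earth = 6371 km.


h = 6218.274 km, el = 72.1 deg
d = -R_E*sin(el) + sqrt((R_E*sin(el))^2 + 2*R_E*h + h^2)
d = -6371.0000*sin(1.2584) + sqrt((6371.0000*0.9515944)^2 + 2*6371.0000*6218.274 + 6218.274^2)
d = 6373.4442 km

6373.4442 km


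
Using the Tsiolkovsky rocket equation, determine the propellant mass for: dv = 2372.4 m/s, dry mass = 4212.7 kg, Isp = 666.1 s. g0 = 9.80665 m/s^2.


ve = Isp * g0 = 666.1 * 9.80665 = 6532.209565 m/s
mass ratio = exp(dv/ve) = exp(2372.4/6532.209565) = 1.43790173
m_prop = m_dry * (mr - 1) = 4212.7 * (1.43790173 - 1)
m_prop = 1844.7486 kg

1844.7486 kg


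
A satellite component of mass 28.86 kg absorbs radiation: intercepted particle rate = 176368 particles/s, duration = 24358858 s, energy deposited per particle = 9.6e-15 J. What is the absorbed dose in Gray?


Total energy deposited = rate * time * E_per
  = 176368 * 24358858 * 9.6e-15 = 0.04124278 J
Dose = E_total / mass = 0.04124278 / 28.86
Dose = 0.001429064 Gy

0.0014 Gy


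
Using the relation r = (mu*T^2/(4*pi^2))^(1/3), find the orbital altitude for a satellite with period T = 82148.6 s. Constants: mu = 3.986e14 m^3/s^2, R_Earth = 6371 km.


T = 82148.6 s
r = (mu*T^2/(4*pi^2))^(1/3) = (3.986e14 * 82148.6^2 / (4*pi^2))^(1/3)
r = 4.0843783e+07 m = 40843.7833 km
alt = r - R_E = 40843.7833 - 6371 = 34472.7833 km

34472.7833 km


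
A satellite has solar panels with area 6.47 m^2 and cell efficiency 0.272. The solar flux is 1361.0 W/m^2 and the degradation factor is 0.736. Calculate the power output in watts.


P = area * eta * S * degradation
P = 6.47 * 0.272 * 1361.0 * 0.736
P = 1762.8247 W

1762.8247 W


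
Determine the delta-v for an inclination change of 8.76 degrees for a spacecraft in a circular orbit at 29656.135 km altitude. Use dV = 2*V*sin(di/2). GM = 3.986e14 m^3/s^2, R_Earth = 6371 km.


r = 36027.1350 km = 3.6027135e+07 m
V = sqrt(mu/r) = 3326.2415 m/s
di = 8.76 deg = 0.1528908 rad
dV = 2*V*sin(di/2) = 2*3326.2415*sin(0.07644542)
dV = 508.0567 m/s = 0.5080567 km/s

0.5081 km/s


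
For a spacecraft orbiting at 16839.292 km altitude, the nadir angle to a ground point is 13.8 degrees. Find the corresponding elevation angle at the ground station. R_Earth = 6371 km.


r = R_E + alt = 23210.2920 km
Law of sines in the satellite / Earth-center / ground-point triangle:
  sin(nadir)/R_E = sin(90 + el)/r  =>  cos(el) = (r/R_E)*sin(nadir)
cos(el) = (23210.2920 / 6371.0000) * sin(13.8 deg) = 0.8690051
el = arccos(0.8690051) = 29.6568 deg
(Earth-central angle = 90 - nadir - el = 46.5432 deg)

29.6568 degrees


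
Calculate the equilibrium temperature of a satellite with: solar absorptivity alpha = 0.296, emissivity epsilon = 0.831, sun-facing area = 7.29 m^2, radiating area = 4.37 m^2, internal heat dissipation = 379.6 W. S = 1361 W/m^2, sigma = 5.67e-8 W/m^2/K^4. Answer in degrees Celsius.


Numerator = alpha*S*A_sun + Q_int = 0.296*1361*7.29 + 379.6 = 3316.4202 W
Denominator = eps*sigma*A_rad = 0.831*5.67e-8*4.37 = 2.0590435e-07 W/K^4
T^4 = 1.6106606e+10 K^4
T = 356.2468 K = 83.0968 C

83.0968 degrees Celsius


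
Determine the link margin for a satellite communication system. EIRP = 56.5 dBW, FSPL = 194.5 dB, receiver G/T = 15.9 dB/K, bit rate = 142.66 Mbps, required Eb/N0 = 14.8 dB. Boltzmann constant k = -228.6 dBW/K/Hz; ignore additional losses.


C/N0 = EIRP - FSPL + G/T - k = 56.5 - 194.5 + 15.9 - (-228.6)
C/N0 = 106.5000 dB-Hz
R_b = 142.66 Mbps = 1.4266e+08 bps -> 10*log10(R_b) = 81.5430 dB-Hz
Eb/N0 = C/N0 - 10*log10(R_b) = 106.5000 - 81.5430 = 24.9570 dB
Margin = Eb/N0 - Eb/N0_req = 24.9570 - 14.8 = 10.1570 dB (link closes)

10.1570 dB


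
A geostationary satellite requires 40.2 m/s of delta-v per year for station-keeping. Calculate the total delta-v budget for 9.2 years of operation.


dV = rate * years = 40.2 * 9.2
dV = 369.8400 m/s

369.8400 m/s


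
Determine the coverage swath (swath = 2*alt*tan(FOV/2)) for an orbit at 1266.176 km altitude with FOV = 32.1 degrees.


FOV = 32.1 deg = 0.5602507 rad
swath = 2 * alt * tan(FOV/2) = 2 * 1266.176 * tan(0.2801253)
swath = 2 * 1266.176 * 0.28769
swath = 728.5324 km

728.5324 km


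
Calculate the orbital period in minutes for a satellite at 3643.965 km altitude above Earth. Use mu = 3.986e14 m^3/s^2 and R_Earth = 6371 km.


r = 10014.9650 km = 1.0014965e+07 m
T = 2*pi*sqrt(r^3/mu) = 2*pi*sqrt(1.0044962e+21 / 3.986e14)
T = 9974.3677 s = 166.2395 min

166.2395 minutes


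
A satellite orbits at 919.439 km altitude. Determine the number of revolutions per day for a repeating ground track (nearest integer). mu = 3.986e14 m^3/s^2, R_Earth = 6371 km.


r = 7.290439e+06 m
T = 2*pi*sqrt(r^3/mu) = 6195.0062 s = 103.2501 min
revs/day = 1440 / 103.2501 = 13.9467
Rounded: 14 revolutions per day

14 revolutions per day


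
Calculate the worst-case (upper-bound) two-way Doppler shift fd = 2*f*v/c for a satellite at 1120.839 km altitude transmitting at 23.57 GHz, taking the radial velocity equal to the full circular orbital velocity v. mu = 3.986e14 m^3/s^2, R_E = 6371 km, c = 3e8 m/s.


r = 7.491839e+06 m
v = sqrt(mu/r) = 7294.1456 m/s (worst-case radial velocity)
f = 23.57 GHz = 2.357e+10 Hz
fd = 2*f*v/c = 2*2.357e+10*7294.1456/3.0e+08
fd = 1.1461534e+06 Hz

1.1462e+06 Hz


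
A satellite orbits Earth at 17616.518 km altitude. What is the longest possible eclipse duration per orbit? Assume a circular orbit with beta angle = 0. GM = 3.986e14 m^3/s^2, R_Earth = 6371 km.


r = 23987.5180 km
T = 616.2231 min
Eclipse fraction = arcsin(R_E/r)/pi = arcsin(6371.0000/23987.5180)/pi
= arcsin(0.2655965)/pi = 0.08556888
Eclipse duration = 0.08556888 * 616.2231 = 52.7295 min

52.7295 minutes


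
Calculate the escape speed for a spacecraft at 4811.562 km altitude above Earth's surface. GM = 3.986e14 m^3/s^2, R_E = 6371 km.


r = 6371.0 + 4811.562 = 11182.5620 km = 1.1182562e+07 m
v_esc = sqrt(2*mu/r) = sqrt(2*3.986e14 / 1.1182562e+07)
v_esc = 8443.3149 m/s = 8.4433 km/s

8.4433 km/s


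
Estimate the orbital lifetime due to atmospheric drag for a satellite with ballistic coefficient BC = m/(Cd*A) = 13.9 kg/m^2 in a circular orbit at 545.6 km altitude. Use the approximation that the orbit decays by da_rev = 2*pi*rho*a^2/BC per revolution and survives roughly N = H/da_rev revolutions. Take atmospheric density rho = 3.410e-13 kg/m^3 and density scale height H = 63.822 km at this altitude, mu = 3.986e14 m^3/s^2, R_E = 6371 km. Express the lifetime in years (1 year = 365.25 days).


a = R_E + alt = 6916.6000 km = 6.9166e+06 m
da_rev = 2*pi*rho*a^2/BC = 2*pi*3.410e-13*(6.9166e+06)^2/13.9 = 7.374028 m per revolution
N = H/da_rev = 63822.0000 m / 7.374028 m = 8654.9715 revolutions
P = 2*pi*sqrt(a^3/mu) = 5724.6668 s
lifetime = N*P = 8654.9715 * 5724.6668 = 4.9546828e+07 s = 573.4587 days
years = 573.4587 / 365.25 = 1.5700 years

1.5700 years


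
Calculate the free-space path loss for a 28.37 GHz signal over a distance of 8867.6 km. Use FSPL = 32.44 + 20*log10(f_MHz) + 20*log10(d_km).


f = 28.37 GHz = 28370.0000 MHz
d = 8867.6 km
FSPL = 32.44 + 20*log10(28370.0000) + 20*log10(8867.6)
FSPL = 32.44 + 89.0572 + 78.9561
FSPL = 200.4533 dB

200.4533 dB


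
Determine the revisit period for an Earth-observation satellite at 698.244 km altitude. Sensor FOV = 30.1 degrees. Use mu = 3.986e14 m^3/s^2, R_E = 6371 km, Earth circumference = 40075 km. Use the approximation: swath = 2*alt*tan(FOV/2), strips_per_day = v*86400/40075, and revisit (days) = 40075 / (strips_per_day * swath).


swath = 2*698.244*tan(0.2626721) = 375.4943 km
v = sqrt(mu/r) = 7509.0010 m/s = 7.5090 km/s
strips/day = v*86400/40075 = 7.5090*86400/40075 = 16.1891
coverage/day = strips * swath = 16.1891 * 375.4943 = 6078.9101 km
revisit = 40075 / 6078.9101 = 6.5925 days

6.5925 days


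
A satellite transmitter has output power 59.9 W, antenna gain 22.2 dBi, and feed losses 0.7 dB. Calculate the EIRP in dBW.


Pt = 59.9 W = 17.7743 dBW
EIRP = Pt_dBW + Gt - losses = 17.7743 + 22.2 - 0.7 = 39.2743 dBW

39.2743 dBW


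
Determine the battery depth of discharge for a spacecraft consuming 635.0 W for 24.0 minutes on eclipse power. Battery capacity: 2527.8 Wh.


E_used = P * t / 60 = 635.0 * 24.0 / 60 = 254.0000 Wh
DOD = E_used / E_total * 100 = 254.0000 / 2527.8 * 100
DOD = 10.0483 %

10.0483 %


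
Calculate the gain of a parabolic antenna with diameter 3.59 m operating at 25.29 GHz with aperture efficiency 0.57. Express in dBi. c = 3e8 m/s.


lambda = c/f = 3e8 / 2.529e+10 = 0.0118624 m
G = eta*(pi*D/lambda)^2 = 0.57*(pi*3.59/0.0118624)^2
G = 515250.7676 (linear)
G = 10*log10(515250.7676) = 57.1202 dBi

57.1202 dBi


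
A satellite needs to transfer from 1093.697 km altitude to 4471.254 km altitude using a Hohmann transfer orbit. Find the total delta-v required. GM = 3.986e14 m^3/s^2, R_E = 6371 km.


r1 = 7464.6970 km = 7.464697e+06 m
r2 = 10842.2540 km = 1.0842254e+07 m
dv1 = sqrt(mu/r1)*(sqrt(2*r2/(r1+r2)) - 1) = 645.5753 m/s
dv2 = sqrt(mu/r2)*(1 - sqrt(2*r1/(r1+r2))) = 587.8205 m/s
total dv = |dv1| + |dv2| = 645.5753 + 587.8205 = 1233.3957 m/s = 1.2334 km/s

1.2334 km/s


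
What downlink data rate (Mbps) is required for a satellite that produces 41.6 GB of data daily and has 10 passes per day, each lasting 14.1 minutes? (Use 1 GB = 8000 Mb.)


total contact time = 10 * 14.1 * 60 = 8460.0000 s
data = 41.6 GB = 332800.0000 Mb
rate = 332800.0000 / 8460.0000 = 39.3381 Mbps

39.3381 Mbps


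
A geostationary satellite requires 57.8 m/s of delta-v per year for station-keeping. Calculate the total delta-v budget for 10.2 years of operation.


dV = rate * years = 57.8 * 10.2
dV = 589.5600 m/s

589.5600 m/s


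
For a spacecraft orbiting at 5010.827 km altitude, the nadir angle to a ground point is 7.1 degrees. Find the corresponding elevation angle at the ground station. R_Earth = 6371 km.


r = R_E + alt = 11381.8270 km
Law of sines in the satellite / Earth-center / ground-point triangle:
  sin(nadir)/R_E = sin(90 + el)/r  =>  cos(el) = (r/R_E)*sin(nadir)
cos(el) = (11381.8270 / 6371.0000) * sin(7.1 deg) = 0.2208147
el = arccos(0.2208147) = 77.2431 deg
(Earth-central angle = 90 - nadir - el = 5.6569 deg)

77.2431 degrees


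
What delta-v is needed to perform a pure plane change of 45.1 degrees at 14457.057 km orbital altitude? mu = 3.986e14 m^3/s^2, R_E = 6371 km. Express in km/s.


r = 20828.0570 km = 2.0828057e+07 m
V = sqrt(mu/r) = 4374.6596 m/s
di = 45.1 deg = 0.7871435 rad
dV = 2*V*sin(di/2) = 2*4374.6596*sin(0.3935717)
dV = 3355.2723 m/s = 3.3553 km/s

3.3553 km/s


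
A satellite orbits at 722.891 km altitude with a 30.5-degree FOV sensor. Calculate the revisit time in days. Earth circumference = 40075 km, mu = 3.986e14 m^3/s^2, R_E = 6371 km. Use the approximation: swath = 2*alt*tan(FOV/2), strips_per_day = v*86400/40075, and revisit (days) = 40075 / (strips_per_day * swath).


swath = 2*722.891*tan(0.2661627) = 394.1654 km
v = sqrt(mu/r) = 7495.9450 m/s = 7.4959 km/s
strips/day = v*86400/40075 = 7.4959*86400/40075 = 16.1609
coverage/day = strips * swath = 16.1609 * 394.1654 = 6370.0834 km
revisit = 40075 / 6370.0834 = 6.2911 days

6.2911 days


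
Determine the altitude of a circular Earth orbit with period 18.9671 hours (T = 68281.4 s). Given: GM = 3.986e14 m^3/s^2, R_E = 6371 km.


T = 68281.4 s
r = (mu*T^2/(4*pi^2))^(1/3) = (3.986e14 * 68281.4^2 / (4*pi^2))^(1/3)
r = 3.6107227e+07 m = 36107.2265 km
alt = r - R_E = 36107.2265 - 6371 = 29736.2265 km

29736.2265 km


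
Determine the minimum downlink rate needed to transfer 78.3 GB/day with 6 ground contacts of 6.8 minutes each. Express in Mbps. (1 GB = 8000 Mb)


total contact time = 6 * 6.8 * 60 = 2448.0000 s
data = 78.3 GB = 626400.0000 Mb
rate = 626400.0000 / 2448.0000 = 255.8824 Mbps

255.8824 Mbps


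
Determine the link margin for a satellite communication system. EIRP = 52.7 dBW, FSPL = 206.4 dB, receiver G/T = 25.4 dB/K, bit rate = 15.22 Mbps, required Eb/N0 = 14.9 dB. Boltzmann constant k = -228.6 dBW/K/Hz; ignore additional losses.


C/N0 = EIRP - FSPL + G/T - k = 52.7 - 206.4 + 25.4 - (-228.6)
C/N0 = 100.3000 dB-Hz
R_b = 15.22 Mbps = 1.522e+07 bps -> 10*log10(R_b) = 71.8241 dB-Hz
Eb/N0 = C/N0 - 10*log10(R_b) = 100.3000 - 71.8241 = 28.4759 dB
Margin = Eb/N0 - Eb/N0_req = 28.4759 - 14.9 = 13.5759 dB (link closes)

13.5759 dB


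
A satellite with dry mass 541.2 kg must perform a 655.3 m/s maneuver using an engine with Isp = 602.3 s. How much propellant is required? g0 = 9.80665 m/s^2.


ve = Isp * g0 = 602.3 * 9.80665 = 5906.545295 m/s
mass ratio = exp(dv/ve) = exp(655.3/5906.545295) = 1.11733314
m_prop = m_dry * (mr - 1) = 541.2 * (1.11733314 - 1)
m_prop = 63.5007 kg

63.5007 kg


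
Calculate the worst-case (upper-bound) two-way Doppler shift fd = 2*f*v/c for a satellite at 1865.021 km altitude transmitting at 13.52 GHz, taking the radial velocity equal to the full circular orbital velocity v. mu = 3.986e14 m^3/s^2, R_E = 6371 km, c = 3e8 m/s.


r = 8.236021e+06 m
v = sqrt(mu/r) = 6956.8065 m/s (worst-case radial velocity)
f = 13.52 GHz = 1.352e+10 Hz
fd = 2*f*v/c = 2*1.352e+10*6956.8065/3.0e+08
fd = 627040.1602 Hz

627040.1602 Hz


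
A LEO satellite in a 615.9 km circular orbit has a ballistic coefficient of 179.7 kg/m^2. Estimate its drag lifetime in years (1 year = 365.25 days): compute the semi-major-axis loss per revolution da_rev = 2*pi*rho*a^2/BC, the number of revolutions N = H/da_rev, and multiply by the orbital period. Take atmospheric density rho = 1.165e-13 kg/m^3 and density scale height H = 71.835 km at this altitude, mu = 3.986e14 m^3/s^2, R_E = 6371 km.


a = R_E + alt = 6986.9000 km = 6.9869e+06 m
da_rev = 2*pi*rho*a^2/BC = 2*pi*1.165e-13*(6.9869e+06)^2/179.7 = 0.198850539 m per revolution
N = H/da_rev = 71835.0000 m / 0.198850539 m = 361251.2218 revolutions
P = 2*pi*sqrt(a^3/mu) = 5812.1660 s
lifetime = N*P = 361251.2218 * 5812.1660 = 2.0996521e+09 s = 24301.5287 days
years = 24301.5287 / 365.25 = 66.5340 years

66.5340 years


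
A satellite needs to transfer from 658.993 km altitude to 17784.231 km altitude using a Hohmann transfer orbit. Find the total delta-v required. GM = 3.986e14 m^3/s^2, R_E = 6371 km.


r1 = 7029.9930 km = 7.029993e+06 m
r2 = 24155.2310 km = 2.4155231e+07 m
dv1 = sqrt(mu/r1)*(sqrt(2*r2/(r1+r2)) - 1) = 1842.1751 m/s
dv2 = sqrt(mu/r2)*(1 - sqrt(2*r1/(r1+r2))) = 1334.6140 m/s
total dv = |dv1| + |dv2| = 1842.1751 + 1334.6140 = 3176.7891 m/s = 3.1768 km/s

3.1768 km/s


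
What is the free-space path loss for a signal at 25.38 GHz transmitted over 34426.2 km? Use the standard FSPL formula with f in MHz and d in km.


f = 25.38 GHz = 25380.0000 MHz
d = 34426.2 km
FSPL = 32.44 + 20*log10(25380.0000) + 20*log10(34426.2)
FSPL = 32.44 + 88.0898 + 90.7378
FSPL = 211.2676 dB

211.2676 dB


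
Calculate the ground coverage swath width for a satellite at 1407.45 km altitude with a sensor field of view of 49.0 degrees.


FOV = 49.0 deg = 0.8552113 rad
swath = 2 * alt * tan(FOV/2) = 2 * 1407.45 * tan(0.4276057)
swath = 2 * 1407.45 * 0.4557263
swath = 1282.8238 km

1282.8238 km


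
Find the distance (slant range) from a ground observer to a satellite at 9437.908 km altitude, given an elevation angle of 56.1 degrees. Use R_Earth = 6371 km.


h = 9437.908 km, el = 56.1 deg
d = -R_E*sin(el) + sqrt((R_E*sin(el))^2 + 2*R_E*h + h^2)
d = -6371.0000*sin(0.9791297) + sqrt((6371.0000*0.8300123)^2 + 2*6371.0000*9437.908 + 9437.908^2)
d = 10116.3730 km

10116.3730 km


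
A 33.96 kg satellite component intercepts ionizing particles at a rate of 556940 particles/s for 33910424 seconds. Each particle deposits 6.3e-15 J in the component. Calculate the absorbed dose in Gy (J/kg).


Total energy deposited = rate * time * E_per
  = 556940 * 33910424 * 6.3e-15 = 0.1189823 J
Dose = E_total / mass = 0.1189823 / 33.96
Dose = 0.0035036 Gy

0.0035 Gy


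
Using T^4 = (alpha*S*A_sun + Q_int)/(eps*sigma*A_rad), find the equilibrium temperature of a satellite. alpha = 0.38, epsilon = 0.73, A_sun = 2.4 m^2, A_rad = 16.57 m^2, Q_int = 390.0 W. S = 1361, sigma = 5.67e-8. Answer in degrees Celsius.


Numerator = alpha*S*A_sun + Q_int = 0.38*1361*2.4 + 390.0 = 1631.2320 W
Denominator = eps*sigma*A_rad = 0.73*5.67e-8*16.57 = 6.8584887e-07 W/K^4
T^4 = 2.3784132e+09 K^4
T = 220.8370 K = -52.3130 C

-52.3130 degrees Celsius


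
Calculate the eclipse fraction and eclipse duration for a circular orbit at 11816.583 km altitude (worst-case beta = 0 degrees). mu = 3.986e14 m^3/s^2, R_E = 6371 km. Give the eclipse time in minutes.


r = 18187.5830 km
T = 406.8389 min
Eclipse fraction = arcsin(R_E/r)/pi = arcsin(6371.0000/18187.5830)/pi
= arcsin(0.3502939)/pi = 0.1139183
Eclipse duration = 0.1139183 * 406.8389 = 46.3464 min

46.3464 minutes


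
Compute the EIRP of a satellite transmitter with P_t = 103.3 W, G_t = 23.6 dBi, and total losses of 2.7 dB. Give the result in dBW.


Pt = 103.3 W = 20.1410 dBW
EIRP = Pt_dBW + Gt - losses = 20.1410 + 23.6 - 2.7 = 41.0410 dBW

41.0410 dBW


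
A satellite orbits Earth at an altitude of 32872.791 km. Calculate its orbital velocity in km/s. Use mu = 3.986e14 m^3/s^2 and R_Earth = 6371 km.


r = R_E + alt = 6371.0 + 32872.791 = 39243.7910 km = 3.9243791e+07 m
v = sqrt(mu/r) = sqrt(3.986e14 / 3.9243791e+07) = 3187.0081 m/s = 3.1870 km/s

3.1870 km/s


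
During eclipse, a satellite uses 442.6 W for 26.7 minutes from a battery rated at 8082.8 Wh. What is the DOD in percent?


E_used = P * t / 60 = 442.6 * 26.7 / 60 = 196.9570 Wh
DOD = E_used / E_total * 100 = 196.9570 / 8082.8 * 100
DOD = 2.4367 %

2.4367 %


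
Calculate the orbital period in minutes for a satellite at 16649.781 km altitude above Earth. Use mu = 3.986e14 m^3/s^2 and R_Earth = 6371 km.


r = 23020.7810 km = 2.3020781e+07 m
T = 2*pi*sqrt(r^3/mu) = 2*pi*sqrt(1.2200009e+22 / 3.986e14)
T = 34760.9231 s = 579.3487 min

579.3487 minutes


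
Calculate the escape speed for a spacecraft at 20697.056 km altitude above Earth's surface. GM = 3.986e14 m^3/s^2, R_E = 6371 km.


r = 6371.0 + 20697.056 = 27068.0560 km = 2.7068056e+07 m
v_esc = sqrt(2*mu/r) = sqrt(2*3.986e14 / 2.7068056e+07)
v_esc = 5426.9411 m/s = 5.4269 km/s

5.4269 km/s


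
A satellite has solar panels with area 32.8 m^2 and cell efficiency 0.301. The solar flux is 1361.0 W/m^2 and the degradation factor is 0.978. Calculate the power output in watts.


P = area * eta * S * degradation
P = 32.8 * 0.301 * 1361.0 * 0.978
P = 13141.2694 W

13141.2694 W


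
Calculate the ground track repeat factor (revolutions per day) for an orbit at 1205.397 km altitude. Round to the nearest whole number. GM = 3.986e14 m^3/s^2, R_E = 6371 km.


r = 7.576397e+06 m
T = 2*pi*sqrt(r^3/mu) = 6563.0439 s = 109.3841 min
revs/day = 1440 / 109.3841 = 13.1646
Rounded: 13 revolutions per day

13 revolutions per day


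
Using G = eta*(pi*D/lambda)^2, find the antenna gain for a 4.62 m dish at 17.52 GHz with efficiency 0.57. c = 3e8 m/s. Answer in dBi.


lambda = c/f = 3e8 / 1.752e+10 = 0.01712329 m
G = eta*(pi*D/lambda)^2 = 0.57*(pi*4.62/0.01712329)^2
G = 409528.6091 (linear)
G = 10*log10(409528.6091) = 56.1228 dBi

56.1228 dBi


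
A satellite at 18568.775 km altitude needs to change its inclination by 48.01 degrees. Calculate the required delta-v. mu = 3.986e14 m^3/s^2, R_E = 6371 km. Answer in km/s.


r = 24939.7750 km = 2.4939775e+07 m
V = sqrt(mu/r) = 3997.8121 m/s
di = 48.01 deg = 0.8379326 rad
dV = 2*V*sin(di/2) = 2*3997.8121*sin(0.4189663)
dV = 3252.7508 m/s = 3.2528 km/s

3.2528 km/s


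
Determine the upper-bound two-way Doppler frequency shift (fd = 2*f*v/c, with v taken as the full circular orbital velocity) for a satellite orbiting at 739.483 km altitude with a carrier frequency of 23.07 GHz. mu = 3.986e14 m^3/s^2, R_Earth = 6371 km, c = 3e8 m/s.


r = 7.110483e+06 m
v = sqrt(mu/r) = 7487.1942 m/s (worst-case radial velocity)
f = 23.07 GHz = 2.307e+10 Hz
fd = 2*f*v/c = 2*2.307e+10*7487.1942/3.0e+08
fd = 1.1515305e+06 Hz

1.1515e+06 Hz


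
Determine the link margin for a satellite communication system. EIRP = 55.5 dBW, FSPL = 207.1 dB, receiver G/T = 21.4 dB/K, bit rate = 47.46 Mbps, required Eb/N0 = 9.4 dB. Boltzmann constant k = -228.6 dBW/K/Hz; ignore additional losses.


C/N0 = EIRP - FSPL + G/T - k = 55.5 - 207.1 + 21.4 - (-228.6)
C/N0 = 98.4000 dB-Hz
R_b = 47.46 Mbps = 4.746e+07 bps -> 10*log10(R_b) = 76.7633 dB-Hz
Eb/N0 = C/N0 - 10*log10(R_b) = 98.4000 - 76.7633 = 21.6367 dB
Margin = Eb/N0 - Eb/N0_req = 21.6367 - 9.4 = 12.2367 dB (link closes)

12.2367 dB


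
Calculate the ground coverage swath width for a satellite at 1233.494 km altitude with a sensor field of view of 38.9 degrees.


FOV = 38.9 deg = 0.6789331 rad
swath = 2 * alt * tan(FOV/2) = 2 * 1233.494 * tan(0.3394665)
swath = 2 * 1233.494 * 0.3531368
swath = 871.1842 km

871.1842 km


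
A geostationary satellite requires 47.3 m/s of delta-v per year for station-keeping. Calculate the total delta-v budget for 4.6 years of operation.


dV = rate * years = 47.3 * 4.6
dV = 217.5800 m/s

217.5800 m/s


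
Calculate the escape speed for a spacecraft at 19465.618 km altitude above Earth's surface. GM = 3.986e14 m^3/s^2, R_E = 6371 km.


r = 6371.0 + 19465.618 = 25836.6180 km = 2.5836618e+07 m
v_esc = sqrt(2*mu/r) = sqrt(2*3.986e14 / 2.5836618e+07)
v_esc = 5554.7666 m/s = 5.5548 km/s

5.5548 km/s


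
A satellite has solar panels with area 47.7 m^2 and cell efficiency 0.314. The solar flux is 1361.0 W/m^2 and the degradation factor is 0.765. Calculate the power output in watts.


P = area * eta * S * degradation
P = 47.7 * 0.314 * 1361.0 * 0.765
P = 15594.3611 W

15594.3611 W


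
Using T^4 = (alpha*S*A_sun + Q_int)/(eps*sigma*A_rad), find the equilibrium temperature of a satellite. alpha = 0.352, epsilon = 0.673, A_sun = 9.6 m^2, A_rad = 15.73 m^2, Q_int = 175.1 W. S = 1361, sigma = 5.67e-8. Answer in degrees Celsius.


Numerator = alpha*S*A_sun + Q_int = 0.352*1361*9.6 + 175.1 = 4774.1912 W
Denominator = eps*sigma*A_rad = 0.673*5.67e-8*15.73 = 6.0024264e-07 W/K^4
T^4 = 7.9537688e+09 K^4
T = 298.6367 K = 25.4867 C

25.4867 degrees Celsius


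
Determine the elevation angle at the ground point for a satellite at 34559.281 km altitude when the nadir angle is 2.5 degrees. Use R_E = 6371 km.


r = R_E + alt = 40930.2810 km
Law of sines in the satellite / Earth-center / ground-point triangle:
  sin(nadir)/R_E = sin(90 + el)/r  =>  cos(el) = (r/R_E)*sin(nadir)
cos(el) = (40930.2810 / 6371.0000) * sin(2.5 deg) = 0.2802313
el = arccos(0.2802313) = 73.7260 deg
(Earth-central angle = 90 - nadir - el = 13.7740 deg)

73.7260 degrees


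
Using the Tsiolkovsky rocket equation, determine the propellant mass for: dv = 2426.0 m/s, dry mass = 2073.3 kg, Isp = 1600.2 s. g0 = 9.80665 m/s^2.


ve = Isp * g0 = 1600.2 * 9.80665 = 15692.601330 m/s
mass ratio = exp(dv/ve) = exp(2426.0/15692.601330) = 1.16718533
m_prop = m_dry * (mr - 1) = 2073.3 * (1.16718533 - 1)
m_prop = 346.6253 kg

346.6253 kg


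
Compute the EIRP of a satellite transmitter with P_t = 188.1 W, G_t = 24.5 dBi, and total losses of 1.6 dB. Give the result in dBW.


Pt = 188.1 W = 22.7439 dBW
EIRP = Pt_dBW + Gt - losses = 22.7439 + 24.5 - 1.6 = 45.6439 dBW

45.6439 dBW


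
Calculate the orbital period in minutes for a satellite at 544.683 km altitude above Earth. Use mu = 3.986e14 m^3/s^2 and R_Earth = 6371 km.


r = 6915.6830 km = 6.915683e+06 m
T = 2*pi*sqrt(r^3/mu) = 2*pi*sqrt(3.307541e+20 / 3.986e14)
T = 5723.5283 s = 95.3921 min

95.3921 minutes


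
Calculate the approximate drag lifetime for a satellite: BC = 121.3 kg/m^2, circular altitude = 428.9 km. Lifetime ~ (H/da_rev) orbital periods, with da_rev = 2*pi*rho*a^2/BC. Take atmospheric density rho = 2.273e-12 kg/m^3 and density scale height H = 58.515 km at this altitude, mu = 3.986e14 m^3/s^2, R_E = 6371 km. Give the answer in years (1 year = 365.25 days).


a = R_E + alt = 6799.9000 km = 6.7999e+06 m
da_rev = 2*pi*rho*a^2/BC = 2*pi*2.273e-12*(6.7999e+06)^2/121.3 = 5.444068 m per revolution
N = H/da_rev = 58515.0000 m / 5.444068 m = 10748.3959 revolutions
P = 2*pi*sqrt(a^3/mu) = 5580.3959 s
lifetime = N*P = 10748.3959 * 5580.3959 = 5.9980304e+07 s = 694.2165 days
years = 694.2165 / 365.25 = 1.9007 years

1.9007 years


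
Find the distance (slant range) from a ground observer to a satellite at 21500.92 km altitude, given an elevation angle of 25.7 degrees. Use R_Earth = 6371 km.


h = 21500.92 km, el = 25.7 deg
d = -R_E*sin(el) + sqrt((R_E*sin(el))^2 + 2*R_E*h + h^2)
d = -6371.0000*sin(0.4485496) + sqrt((6371.0000*0.4336591)^2 + 2*6371.0000*21500.92 + 21500.92^2)
d = 24511.4605 km

24511.4605 km


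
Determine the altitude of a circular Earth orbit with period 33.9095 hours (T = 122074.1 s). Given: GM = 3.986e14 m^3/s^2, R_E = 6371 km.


T = 122074.1 s
r = (mu*T^2/(4*pi^2))^(1/3) = (3.986e14 * 122074.1^2 / (4*pi^2))^(1/3)
r = 5.3187332e+07 m = 53187.3321 km
alt = r - R_E = 53187.3321 - 6371 = 46816.3321 km

46816.3321 km


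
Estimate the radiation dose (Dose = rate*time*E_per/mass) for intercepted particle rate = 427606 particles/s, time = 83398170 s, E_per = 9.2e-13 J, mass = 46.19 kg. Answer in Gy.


Total energy deposited = rate * time * E_per
  = 427606 * 83398170 * 9.2e-13 = 32.8086 J
Dose = E_total / mass = 32.8086 / 46.19
Dose = 0.7102973 Gy

0.7103 Gy


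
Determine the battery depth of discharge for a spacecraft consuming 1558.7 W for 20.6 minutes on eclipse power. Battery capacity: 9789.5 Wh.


E_used = P * t / 60 = 1558.7 * 20.6 / 60 = 535.1537 Wh
DOD = E_used / E_total * 100 = 535.1537 / 9789.5 * 100
DOD = 5.4666 %

5.4666 %


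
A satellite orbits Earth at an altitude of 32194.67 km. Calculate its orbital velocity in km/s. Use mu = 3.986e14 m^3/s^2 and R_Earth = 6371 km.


r = R_E + alt = 6371.0 + 32194.67 = 38565.6700 km = 3.856567e+07 m
v = sqrt(mu/r) = sqrt(3.986e14 / 3.856567e+07) = 3214.9055 m/s = 3.2149 km/s

3.2149 km/s


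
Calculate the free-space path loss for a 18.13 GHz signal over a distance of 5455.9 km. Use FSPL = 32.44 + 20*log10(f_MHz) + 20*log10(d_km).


f = 18.13 GHz = 18130.0000 MHz
d = 5455.9 km
FSPL = 32.44 + 20*log10(18130.0000) + 20*log10(5455.9)
FSPL = 32.44 + 85.1680 + 74.7373
FSPL = 192.3453 dB

192.3453 dB


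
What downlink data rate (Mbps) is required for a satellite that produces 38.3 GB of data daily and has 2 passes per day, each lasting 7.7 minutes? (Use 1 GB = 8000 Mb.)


total contact time = 2 * 7.7 * 60 = 924.0000 s
data = 38.3 GB = 306400.0000 Mb
rate = 306400.0000 / 924.0000 = 331.6017 Mbps

331.6017 Mbps


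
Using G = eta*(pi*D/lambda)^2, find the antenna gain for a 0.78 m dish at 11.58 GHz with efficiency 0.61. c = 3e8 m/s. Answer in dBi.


lambda = c/f = 3e8 / 1.158e+10 = 0.02590674 m
G = eta*(pi*D/lambda)^2 = 0.61*(pi*0.78/0.02590674)^2
G = 5457.4956 (linear)
G = 10*log10(5457.4956) = 37.3699 dBi

37.3699 dBi


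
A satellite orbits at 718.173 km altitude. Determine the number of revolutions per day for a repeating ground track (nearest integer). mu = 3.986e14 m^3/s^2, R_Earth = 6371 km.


r = 7.089173e+06 m
T = 2*pi*sqrt(r^3/mu) = 5940.2481 s = 99.0041 min
revs/day = 1440 / 99.0041 = 14.5448
Rounded: 15 revolutions per day

15 revolutions per day


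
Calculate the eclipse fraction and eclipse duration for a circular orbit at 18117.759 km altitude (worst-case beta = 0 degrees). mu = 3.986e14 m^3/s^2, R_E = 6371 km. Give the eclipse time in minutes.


r = 24488.7590 km
T = 635.6384 min
Eclipse fraction = arcsin(R_E/r)/pi = arcsin(6371.0000/24488.7590)/pi
= arcsin(0.2601602)/pi = 0.08377537
Eclipse duration = 0.08377537 * 635.6384 = 53.2508 min

53.2508 minutes


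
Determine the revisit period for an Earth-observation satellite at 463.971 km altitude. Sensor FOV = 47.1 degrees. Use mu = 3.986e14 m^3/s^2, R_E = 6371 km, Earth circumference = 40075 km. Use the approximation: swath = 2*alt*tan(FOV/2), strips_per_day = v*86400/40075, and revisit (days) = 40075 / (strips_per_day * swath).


swath = 2*463.971*tan(0.411025) = 404.4439 km
v = sqrt(mu/r) = 7636.6047 m/s = 7.6366 km/s
strips/day = v*86400/40075 = 7.6366*86400/40075 = 16.4642
coverage/day = strips * swath = 16.4642 * 404.4439 = 6658.8437 km
revisit = 40075 / 6658.8437 = 6.0183 days

6.0183 days


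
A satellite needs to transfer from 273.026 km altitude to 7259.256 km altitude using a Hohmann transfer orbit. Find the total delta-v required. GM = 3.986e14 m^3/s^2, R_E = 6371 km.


r1 = 6644.0260 km = 6.644026e+06 m
r2 = 13630.2560 km = 1.3630256e+07 m
dv1 = sqrt(mu/r1)*(sqrt(2*r2/(r1+r2)) - 1) = 1235.9035 m/s
dv2 = sqrt(mu/r2)*(1 - sqrt(2*r1/(r1+r2))) = 1029.7625 m/s
total dv = |dv1| + |dv2| = 1235.9035 + 1029.7625 = 2265.6660 m/s = 2.2657 km/s

2.2657 km/s


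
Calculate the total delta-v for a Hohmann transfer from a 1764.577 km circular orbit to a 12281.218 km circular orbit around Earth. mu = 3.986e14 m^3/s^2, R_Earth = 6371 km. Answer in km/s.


r1 = 8135.5770 km = 8.135577e+06 m
r2 = 18652.2180 km = 1.8652218e+07 m
dv1 = sqrt(mu/r1)*(sqrt(2*r2/(r1+r2)) - 1) = 1260.4974 m/s
dv2 = sqrt(mu/r2)*(1 - sqrt(2*r1/(r1+r2))) = 1019.9492 m/s
total dv = |dv1| + |dv2| = 1260.4974 + 1019.9492 = 2280.4466 m/s = 2.2804 km/s

2.2804 km/s


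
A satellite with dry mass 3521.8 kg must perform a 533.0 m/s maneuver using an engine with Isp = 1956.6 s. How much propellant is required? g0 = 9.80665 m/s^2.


ve = Isp * g0 = 1956.6 * 9.80665 = 19187.691390 m/s
mass ratio = exp(dv/ve) = exp(533.0/19187.691390) = 1.02816764
m_prop = m_dry * (mr - 1) = 3521.8 * (1.02816764 - 1)
m_prop = 99.2008 kg

99.2008 kg


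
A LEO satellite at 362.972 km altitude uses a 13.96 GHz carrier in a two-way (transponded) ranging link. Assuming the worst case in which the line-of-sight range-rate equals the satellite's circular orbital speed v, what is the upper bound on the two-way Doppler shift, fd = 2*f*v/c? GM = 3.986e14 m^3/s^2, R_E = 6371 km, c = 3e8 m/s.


r = 6.733972e+06 m
v = sqrt(mu/r) = 7693.6601 m/s (worst-case radial velocity)
f = 13.96 GHz = 1.396e+10 Hz
fd = 2*f*v/c = 2*1.396e+10*7693.6601/3.0e+08
fd = 716023.2974 Hz

716023.2974 Hz


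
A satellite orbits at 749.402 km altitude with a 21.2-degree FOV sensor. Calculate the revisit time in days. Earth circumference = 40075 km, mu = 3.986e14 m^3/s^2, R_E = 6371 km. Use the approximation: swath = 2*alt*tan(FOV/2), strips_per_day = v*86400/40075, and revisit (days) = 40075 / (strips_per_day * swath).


swath = 2*749.402*tan(0.1850049) = 280.4935 km
v = sqrt(mu/r) = 7481.9774 m/s = 7.4820 km/s
strips/day = v*86400/40075 = 7.4820*86400/40075 = 16.1308
coverage/day = strips * swath = 16.1308 * 280.4935 = 4524.5925 km
revisit = 40075 / 4524.5925 = 8.8572 days

8.8572 days
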